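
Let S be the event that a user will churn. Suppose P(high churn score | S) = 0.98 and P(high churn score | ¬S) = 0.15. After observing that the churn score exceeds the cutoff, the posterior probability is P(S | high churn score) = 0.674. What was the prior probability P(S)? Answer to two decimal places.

Bayes' rule in odds form gives O(S|E) = O(S)·[P(E|S)/P(E|¬S)], hence O(S) = O(S|E)/LR.
Posterior odds = 0.674/(1−0.674) = 2.0675. LR = 0.98/0.15 = 6.5333.
Prior odds = 2.0675/6.5333 = 0.3165, so P(S) = 0.3165/(1+0.3165) ≈ 0.24.

P(S) = 0.24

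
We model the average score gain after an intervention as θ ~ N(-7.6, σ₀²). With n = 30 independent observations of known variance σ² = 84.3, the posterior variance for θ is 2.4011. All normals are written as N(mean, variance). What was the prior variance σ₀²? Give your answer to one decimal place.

For the Normal–Normal model with known σ², precisions add: τ_n = τ₀ + n/σ².
So 1/σ₀² = 1/2.4011 − 30/84.3 = 0.416476 − 0.355872 = 0.060604.
Hence σ₀² = 1/0.060604 ≈ 16.5.

σ₀² = 16.5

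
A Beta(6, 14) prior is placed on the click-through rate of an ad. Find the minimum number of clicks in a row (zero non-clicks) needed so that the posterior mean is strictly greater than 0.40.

k = 4

After k clicks and 0 non-clicks the posterior is Beta(6+k, 14), with mean (6+k)/(6+14+k).
Set (6+k)/(20+k) > 0.40 and solve: k > (0.40·20 − 6)/(1 − 0.40) = 3.333.
The smallest integer exceeding 3.333 is 4, and checking k=4: (10)/(24) = 0.4167 > 0.40.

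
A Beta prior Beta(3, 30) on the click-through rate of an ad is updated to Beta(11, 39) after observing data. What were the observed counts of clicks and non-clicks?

8 clicks and 9 non-clicks

A Beta(a, b) prior with s successes and f failures in binomial data gives a Beta(a+s, b+f) posterior.
Match parameters: s=11−3=8, f=39−30=9.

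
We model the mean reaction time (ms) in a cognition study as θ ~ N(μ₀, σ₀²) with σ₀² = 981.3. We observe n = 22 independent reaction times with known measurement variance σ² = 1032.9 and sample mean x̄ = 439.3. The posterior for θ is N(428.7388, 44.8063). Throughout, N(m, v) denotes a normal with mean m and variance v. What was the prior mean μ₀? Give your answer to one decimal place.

With known observation variance, the Normal–Normal posterior has precision τ_n = τ₀ + n/σ² and mean μ_n = (τ₀μ₀ + (n/σ²)x̄)/τ_n.
Here τ₀ = 1/981.3 = 0.001019 and τ_data = 22/1032.9 = 0.021299, so τ_n = 0.022318.
Rearranging for μ₀: μ₀ = (μ_n·τ_n − τ_data·x̄)/τ₀ = (428.7388·0.022318 − 0.021299·439.3) / 0.001019 = 0.211942/0.001019 ≈ 208.0.

μ₀ = 208.0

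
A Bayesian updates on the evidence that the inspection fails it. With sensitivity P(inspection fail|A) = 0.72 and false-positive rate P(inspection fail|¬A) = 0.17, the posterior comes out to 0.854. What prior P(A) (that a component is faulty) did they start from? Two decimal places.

Bayes' rule in odds form gives O(A|E) = O(A)·[P(E|A)/P(E|¬A)], hence O(A) = O(A|E)/LR.
Posterior odds = 0.854/(1−0.854) = 5.8493. LR = 0.72/0.17 = 4.2353.
Prior odds = 5.8493/4.2353 = 1.3811, so P(A) = 1.3811/(1+1.3811) ≈ 0.58.

P(A) = 0.58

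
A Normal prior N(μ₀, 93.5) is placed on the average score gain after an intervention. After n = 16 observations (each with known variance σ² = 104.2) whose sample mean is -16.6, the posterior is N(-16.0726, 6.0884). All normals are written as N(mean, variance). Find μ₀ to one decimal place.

With known observation variance, the Normal–Normal posterior has precision τ_n = τ₀ + n/σ² and mean μ_n = (τ₀μ₀ + (n/σ²)x̄)/τ_n.
Here τ₀ = 1/93.5 = 0.010695 and τ_data = 16/104.2 = 0.153551, so τ_n = 0.164246.
Rearranging for μ₀: μ₀ = (μ_n·τ_n − τ_data·x̄)/τ₀ = (-16.0726·0.164246 − 0.153551·-16.6) / 0.010695 = -0.090914/0.010695 ≈ -8.5.

μ₀ = -8.5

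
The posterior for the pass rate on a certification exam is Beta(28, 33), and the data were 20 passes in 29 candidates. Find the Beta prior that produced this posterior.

Beta is conjugate to the binomial likelihood: posterior = Beta(a+s, b+f).
Subtract the data counts: 28−20=8, 33−9=24.

Beta(8, 24)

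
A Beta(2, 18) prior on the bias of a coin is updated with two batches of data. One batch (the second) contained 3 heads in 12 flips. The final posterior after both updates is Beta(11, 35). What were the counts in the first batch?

6 heads and 8 tails

Sequential conjugate updates are equivalent to a single update on the pooled data, so total successes = posterior α − prior α and total failures = posterior β − prior β.
Total across both batches: 11−2=9 heads, 35−18=17 tails.
Subtract the second batch: 9−3=6 heads and 17−9=8 tails.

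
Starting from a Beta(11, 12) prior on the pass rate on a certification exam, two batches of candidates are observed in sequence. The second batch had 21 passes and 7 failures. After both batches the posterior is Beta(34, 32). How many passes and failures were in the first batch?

2 passes and 13 failures

Sequential conjugate updates are equivalent to a single update on the pooled data, so total successes = posterior α − prior α and total failures = posterior β − prior β.
Total across both batches: 34−11=23 passes, 32−12=20 failures.
Subtract the second batch: 23−21=2 passes and 20−7=13 failures.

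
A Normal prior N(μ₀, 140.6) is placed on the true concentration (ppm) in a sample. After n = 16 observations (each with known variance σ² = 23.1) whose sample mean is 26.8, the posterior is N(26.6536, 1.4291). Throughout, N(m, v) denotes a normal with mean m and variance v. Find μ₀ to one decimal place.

The posterior mean is a precision-weighted average: μ_n = (τ₀μ₀ + τ_data·x̄)/(τ₀+τ_data), with τ₀=1/σ₀² and τ_data=n/σ².
Here τ₀ = 1/140.6 = 0.007112 and τ_data = 16/23.1 = 0.692641, so τ_n = 0.699753.
Rearranging for μ₀: μ₀ = (μ_n·τ_n − τ_data·x̄)/τ₀ = (26.6536·0.699753 − 0.692641·26.8) / 0.007112 = 0.088158/0.007112 ≈ 12.4.

μ₀ = 12.4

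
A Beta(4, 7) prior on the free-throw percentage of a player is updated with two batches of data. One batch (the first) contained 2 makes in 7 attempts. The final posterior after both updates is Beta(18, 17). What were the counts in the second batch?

Because Beta–binomial updating is additive in the counts, the combined data contributed (α_post−α_prior, β_post−β_prior) successes and failures.
Total across both batches: 18−4=14 makes, 17−7=10 misses.
Subtract the first batch: 14−2=12 makes and 10−5=5 misses.

12 makes and 5 misses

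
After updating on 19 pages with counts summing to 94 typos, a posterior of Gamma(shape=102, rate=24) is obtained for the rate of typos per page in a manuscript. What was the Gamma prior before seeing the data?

Gamma–Poisson conjugacy: posterior shape = α + Σxᵢ, posterior rate = β + n.
So α = 102 − 94 = 8 and β = 24 − 19 = 5.

Gamma(shape=8, rate=5)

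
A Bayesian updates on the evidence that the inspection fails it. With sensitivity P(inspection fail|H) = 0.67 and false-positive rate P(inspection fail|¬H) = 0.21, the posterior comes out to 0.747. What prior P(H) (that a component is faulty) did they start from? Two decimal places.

Bayes' rule in odds form gives O(H|E) = O(H)·[P(E|H)/P(E|¬H)], hence O(H) = O(H|E)/LR.
Posterior odds = 0.747/(1−0.747) = 2.9526. LR = 0.67/0.21 = 3.1905.
Prior odds = 2.9526/3.1905 = 0.9254, so P(H) = 0.9254/(1+0.9254) ≈ 0.48.

P(H) = 0.48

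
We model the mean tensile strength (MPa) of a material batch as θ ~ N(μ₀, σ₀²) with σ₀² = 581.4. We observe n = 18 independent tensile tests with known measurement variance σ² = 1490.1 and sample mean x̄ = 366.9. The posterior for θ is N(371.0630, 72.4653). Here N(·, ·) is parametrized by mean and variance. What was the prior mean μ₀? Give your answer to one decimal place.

With known observation variance, the Normal–Normal posterior has precision τ_n = τ₀ + n/σ² and mean μ_n = (τ₀μ₀ + (n/σ²)x̄)/τ_n.
Here τ₀ = 1/581.4 = 0.001720 and τ_data = 18/1490.1 = 0.012080, so τ_n = 0.013800.
Rearranging for μ₀: μ₀ = (μ_n·τ_n − τ_data·x̄)/τ₀ = (371.0630·0.013800 − 0.012080·366.9) / 0.001720 = 0.688517/0.001720 ≈ 400.3.

μ₀ = 400.3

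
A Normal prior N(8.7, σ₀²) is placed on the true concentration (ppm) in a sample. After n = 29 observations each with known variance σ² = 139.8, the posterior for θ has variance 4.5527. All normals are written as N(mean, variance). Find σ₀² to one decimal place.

σ₀² = 81.9

For the Normal–Normal model with known σ², precisions add: τ_n = τ₀ + n/σ².
So 1/σ₀² = 1/4.5527 − 29/139.8 = 0.219650 − 0.207439 = 0.012211.
Hence σ₀² = 1/0.012211 ≈ 81.9.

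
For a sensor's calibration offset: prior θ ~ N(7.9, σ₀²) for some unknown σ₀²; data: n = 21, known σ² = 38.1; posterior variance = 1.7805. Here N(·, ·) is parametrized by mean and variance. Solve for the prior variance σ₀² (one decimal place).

σ₀² = 95.6

Posterior precision equals prior precision plus data precision: 1/σ_n² = 1/σ₀² + n/σ².
So 1/σ₀² = 1/1.7805 − 21/38.1 = 0.561640 − 0.551181 = 0.010459.
Hence σ₀² = 1/0.010459 ≈ 95.6.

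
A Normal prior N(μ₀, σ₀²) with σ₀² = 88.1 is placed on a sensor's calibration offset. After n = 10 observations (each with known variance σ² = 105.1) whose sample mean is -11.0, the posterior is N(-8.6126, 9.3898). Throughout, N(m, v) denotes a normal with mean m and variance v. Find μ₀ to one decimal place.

With known observation variance, the Normal–Normal posterior has precision τ_n = τ₀ + n/σ² and mean μ_n = (τ₀μ₀ + (n/σ²)x̄)/τ_n.
Here τ₀ = 1/88.1 = 0.011351 and τ_data = 10/105.1 = 0.095147, so τ_n = 0.106498.
Rearranging for μ₀: μ₀ = (μ_n·τ_n − τ_data·x̄)/τ₀ = (-8.6126·0.106498 − 0.095147·-11.0) / 0.011351 = 0.129392/0.011351 ≈ 11.4.

μ₀ = 11.4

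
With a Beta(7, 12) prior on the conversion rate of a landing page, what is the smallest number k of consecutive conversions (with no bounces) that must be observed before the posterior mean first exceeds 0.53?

k = 7

After k conversions and 0 bounces the posterior is Beta(7+k, 12), with mean (7+k)/(7+12+k).
Set (7+k)/(19+k) > 0.53 and solve: k > (0.53·19 − 7)/(1 − 0.53) = 6.532.
The smallest integer exceeding 6.532 is 7, and checking k=7: (14)/(26) = 0.5385 > 0.53.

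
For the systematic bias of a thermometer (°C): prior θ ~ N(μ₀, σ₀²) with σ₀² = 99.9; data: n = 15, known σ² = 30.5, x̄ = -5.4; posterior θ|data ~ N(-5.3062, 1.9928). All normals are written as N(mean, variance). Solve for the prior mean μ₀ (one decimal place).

With known observation variance, the Normal–Normal posterior has precision τ_n = τ₀ + n/σ² and mean μ_n = (τ₀μ₀ + (n/σ²)x̄)/τ_n.
Here τ₀ = 1/99.9 = 0.010010 and τ_data = 15/30.5 = 0.491803, so τ_n = 0.501813.
Rearranging for μ₀: μ₀ = (μ_n·τ_n − τ_data·x̄)/τ₀ = (-5.3062·0.501813 − 0.491803·-5.4) / 0.010010 = -0.006984/0.010010 ≈ -0.7.

μ₀ = -0.7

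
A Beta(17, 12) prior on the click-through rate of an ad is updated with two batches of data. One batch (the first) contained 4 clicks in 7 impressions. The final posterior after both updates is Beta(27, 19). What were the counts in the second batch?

Sequential conjugate updates are equivalent to a single update on the pooled data, so total successes = posterior α − prior α and total failures = posterior β − prior β.
Total across both batches: 27−17=10 clicks, 19−12=7 non-clicks.
Subtract the first batch: 10−4=6 clicks and 7−3=4 non-clicks.

6 clicks and 4 non-clicks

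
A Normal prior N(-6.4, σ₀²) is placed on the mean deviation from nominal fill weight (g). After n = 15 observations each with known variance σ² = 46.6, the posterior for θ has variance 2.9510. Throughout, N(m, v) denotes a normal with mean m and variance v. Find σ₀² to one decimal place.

σ₀² = 58.9

For the Normal–Normal model with known σ², precisions add: τ_n = τ₀ + n/σ².
So 1/σ₀² = 1/2.9510 − 15/46.6 = 0.338868 − 0.321888 = 0.016980.
Hence σ₀² = 1/0.016980 ≈ 58.9.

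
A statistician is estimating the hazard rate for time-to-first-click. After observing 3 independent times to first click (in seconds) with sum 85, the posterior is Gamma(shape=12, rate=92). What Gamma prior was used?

For an exponential likelihood with a Gamma(α, β) prior on the rate, n observations with total T give posterior Gamma(α+n, β+T).
So α = 12 − 3 = 9 and β = 92 − 85 = 7.

Gamma(shape=9, rate=7)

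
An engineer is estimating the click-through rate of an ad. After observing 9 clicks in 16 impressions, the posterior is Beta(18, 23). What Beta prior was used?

Beta(9, 16)

Beta is conjugate to the binomial likelihood: posterior = Beta(a+s, b+f).
So a = 18 − 9 = 9 and b = 23 − 7 = 16.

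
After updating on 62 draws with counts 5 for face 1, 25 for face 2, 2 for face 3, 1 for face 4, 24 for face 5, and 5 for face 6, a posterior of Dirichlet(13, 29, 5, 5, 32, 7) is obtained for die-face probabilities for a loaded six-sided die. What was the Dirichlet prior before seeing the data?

For a Dirichlet(α) prior with multinomial counts c, the posterior is Dirichlet(α + c) componentwise.
Subtract each count from the matching posterior parameter: 13−5=8, 29−25=4, 5−2=3, 5−1=4, 32−24=8, 7−5=2.

Dirichlet(8, 4, 3, 4, 8, 2)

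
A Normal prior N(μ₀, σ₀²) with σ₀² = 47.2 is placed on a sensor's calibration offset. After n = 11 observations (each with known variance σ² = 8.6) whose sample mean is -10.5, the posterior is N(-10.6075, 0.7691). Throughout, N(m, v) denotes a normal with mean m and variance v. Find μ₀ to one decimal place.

The posterior mean is a precision-weighted average: μ_n = (τ₀μ₀ + τ_data·x̄)/(τ₀+τ_data), with τ₀=1/σ₀² and τ_data=n/σ².
Here τ₀ = 1/47.2 = 0.021186 and τ_data = 11/8.6 = 1.279070, so τ_n = 1.300256.
Rearranging for μ₀: μ₀ = (μ_n·τ_n − τ_data·x̄)/τ₀ = (-10.6075·1.300256 − 1.279070·-10.5) / 0.021186 = -0.362231/0.021186 ≈ -17.1.

μ₀ = -17.1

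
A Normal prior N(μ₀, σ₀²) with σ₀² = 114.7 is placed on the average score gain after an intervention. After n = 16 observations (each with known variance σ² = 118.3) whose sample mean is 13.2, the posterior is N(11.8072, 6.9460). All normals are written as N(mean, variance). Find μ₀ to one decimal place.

The posterior mean is a precision-weighted average: μ_n = (τ₀μ₀ + τ_data·x̄)/(τ₀+τ_data), with τ₀=1/σ₀² and τ_data=n/σ².
Here τ₀ = 1/114.7 = 0.008718 and τ_data = 16/118.3 = 0.135249, so τ_n = 0.143967.
Rearranging for μ₀: μ₀ = (μ_n·τ_n − τ_data·x̄)/τ₀ = (11.8072·0.143967 − 0.135249·13.2) / 0.008718 = -0.085440/0.008718 ≈ -9.8.

μ₀ = -9.8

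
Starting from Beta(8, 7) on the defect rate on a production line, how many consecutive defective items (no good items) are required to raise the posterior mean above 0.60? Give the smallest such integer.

k = 3

After k defective items and 0 good items the posterior is Beta(8+k, 7), with mean (8+k)/(8+7+k).
Set (8+k)/(15+k) > 0.60 and solve: k > (0.60·15 − 8)/(1 − 0.60) = 2.500.
The smallest integer exceeding 2.500 is 3.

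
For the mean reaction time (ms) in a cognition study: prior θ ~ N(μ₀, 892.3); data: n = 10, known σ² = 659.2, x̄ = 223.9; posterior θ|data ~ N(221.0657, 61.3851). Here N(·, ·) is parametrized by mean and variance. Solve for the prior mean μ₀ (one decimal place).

μ₀ = 182.7

With known observation variance, the Normal–Normal posterior has precision τ_n = τ₀ + n/σ² and mean μ_n = (τ₀μ₀ + (n/σ²)x̄)/τ_n.
Here τ₀ = 1/892.3 = 0.001121 and τ_data = 10/659.2 = 0.015170, so τ_n = 0.016291.
Rearranging for μ₀: μ₀ = (μ_n·τ_n − τ_data·x̄)/τ₀ = (221.0657·0.016291 − 0.015170·223.9) / 0.001121 = 0.204818/0.001121 ≈ 182.7.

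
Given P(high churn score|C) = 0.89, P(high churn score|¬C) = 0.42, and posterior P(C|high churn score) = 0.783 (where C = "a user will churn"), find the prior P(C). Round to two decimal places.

In odds form, posterior odds = prior odds × likelihood ratio, so prior odds = posterior odds ÷ LR.
Posterior odds = 0.783/(1−0.783) = 3.6083. LR = 0.89/0.42 = 2.1190.
Prior odds = 3.6083/2.1190 = 1.7028, so P(C) = 1.7028/(1+1.7028) ≈ 0.63.

P(C) = 0.63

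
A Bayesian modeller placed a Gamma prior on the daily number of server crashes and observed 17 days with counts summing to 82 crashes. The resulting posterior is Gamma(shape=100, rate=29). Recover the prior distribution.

Gamma(shape=18, rate=12)

A Gamma(α, β) prior (rate parametrization) on a Poisson rate with n observations summing to S gives posterior Gamma(α+S, β+n).
So α = 100 − 82 = 18 and β = 29 − 17 = 12.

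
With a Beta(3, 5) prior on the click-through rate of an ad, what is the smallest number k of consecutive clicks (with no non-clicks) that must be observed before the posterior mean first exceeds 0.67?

After k clicks and 0 non-clicks the posterior is Beta(3+k, 5), with mean (3+k)/(3+5+k).
Set (3+k)/(8+k) > 0.67 and solve: k > (0.67·8 − 3)/(1 − 0.67) = 7.152.
The smallest integer exceeding 7.152 is 8, and checking k=8: (11)/(16) = 0.6875 > 0.67.

k = 8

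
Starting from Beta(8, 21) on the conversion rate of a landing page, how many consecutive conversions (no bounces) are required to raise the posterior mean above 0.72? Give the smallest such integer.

k = 47

After k conversions and 0 bounces the posterior is Beta(8+k, 21), with mean (8+k)/(8+21+k).
Set (8+k)/(29+k) > 0.72 and solve: k > (0.72·29 − 8)/(1 − 0.72) = 46.000.
The smallest integer exceeding 46.000 is 47.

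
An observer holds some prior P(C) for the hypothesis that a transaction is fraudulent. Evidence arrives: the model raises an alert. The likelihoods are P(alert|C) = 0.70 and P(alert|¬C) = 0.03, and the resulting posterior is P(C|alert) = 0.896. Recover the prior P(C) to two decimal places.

P(C) = 0.27

In odds form, posterior odds = prior odds × likelihood ratio, so prior odds = posterior odds ÷ LR.
Posterior odds = 0.896/(1−0.896) = 8.6154. LR = 0.70/0.03 = 23.3333.
Prior odds = 8.6154/23.3333 = 0.3692, so P(C) = 0.3692/(1+0.3692) ≈ 0.27.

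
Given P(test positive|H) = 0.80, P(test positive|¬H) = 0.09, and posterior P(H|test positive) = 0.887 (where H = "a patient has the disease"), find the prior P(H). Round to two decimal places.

P(H) = 0.47

In odds form, posterior odds = prior odds × likelihood ratio, so prior odds = posterior odds ÷ LR.
Posterior odds = 0.887/(1−0.887) = 7.8496. LR = 0.80/0.09 = 8.8889.
Prior odds = 7.8496/8.8889 = 0.8831, so P(H) = 0.8831/(1+0.8831) ≈ 0.47.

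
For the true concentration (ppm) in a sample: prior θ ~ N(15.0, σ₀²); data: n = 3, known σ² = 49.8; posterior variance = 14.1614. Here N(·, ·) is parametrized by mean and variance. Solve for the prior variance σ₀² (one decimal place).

Posterior precision equals prior precision plus data precision: 1/σ_n² = 1/σ₀² + n/σ².
So 1/σ₀² = 1/14.1614 − 3/49.8 = 0.070614 − 0.060241 = 0.010373.
Hence σ₀² = 1/0.010373 ≈ 96.4.

σ₀² = 96.4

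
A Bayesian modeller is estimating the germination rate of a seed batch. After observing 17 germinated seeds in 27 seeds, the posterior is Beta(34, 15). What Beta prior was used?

Under Beta–binomial conjugacy the posterior parameters are (a+s, b+f).
So a = 34 − 17 = 17 and b = 15 − 10 = 5.

Beta(17, 5)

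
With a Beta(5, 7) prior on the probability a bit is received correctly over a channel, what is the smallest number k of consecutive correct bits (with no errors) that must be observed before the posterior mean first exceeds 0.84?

After k correct bits and 0 errors the posterior is Beta(5+k, 7), with mean (5+k)/(5+7+k).
Set (5+k)/(12+k) > 0.84 and solve: k > (0.84·12 − 5)/(1 − 0.84) = 31.750.
The smallest integer exceeding 31.750 is 32.

k = 32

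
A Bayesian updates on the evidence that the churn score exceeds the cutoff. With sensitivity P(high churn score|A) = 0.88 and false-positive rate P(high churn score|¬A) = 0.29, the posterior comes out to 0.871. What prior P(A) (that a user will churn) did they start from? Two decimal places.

P(A) = 0.69

In odds form, posterior odds = prior odds × likelihood ratio, so prior odds = posterior odds ÷ LR.
Posterior odds = 0.871/(1−0.871) = 6.7519. LR = 0.88/0.29 = 3.0345.
Prior odds = 6.7519/3.0345 = 2.2250, so P(A) = 2.2250/(1+2.2250) ≈ 0.69.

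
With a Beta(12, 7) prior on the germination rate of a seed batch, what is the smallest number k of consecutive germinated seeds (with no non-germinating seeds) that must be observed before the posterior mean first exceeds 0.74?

After k germinated seeds and 0 non-germinating seeds the posterior is Beta(12+k, 7), with mean (12+k)/(12+7+k).
Set (12+k)/(19+k) > 0.74 and solve: k > (0.74·19 − 12)/(1 − 0.74) = 7.923.
The smallest integer exceeding 7.923 is 8, and checking k=8: (20)/(27) = 0.7407 > 0.74.

k = 8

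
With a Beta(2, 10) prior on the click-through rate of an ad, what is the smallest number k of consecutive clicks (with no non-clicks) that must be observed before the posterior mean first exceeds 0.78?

k = 34

After k clicks and 0 non-clicks the posterior is Beta(2+k, 10), with mean (2+k)/(2+10+k).
Set (2+k)/(12+k) > 0.78 and solve: k > (0.78·12 − 2)/(1 − 0.78) = 33.455.
The smallest integer exceeding 33.455 is 34.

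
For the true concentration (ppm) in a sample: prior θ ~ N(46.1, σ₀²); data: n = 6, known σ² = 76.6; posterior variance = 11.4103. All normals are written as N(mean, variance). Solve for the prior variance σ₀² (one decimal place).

For the Normal–Normal model with known σ², precisions add: τ_n = τ₀ + n/σ².
So 1/σ₀² = 1/11.4103 − 6/76.6 = 0.087640 − 0.078329 = 0.009311.
Hence σ₀² = 1/0.009311 ≈ 107.4.

σ₀² = 107.4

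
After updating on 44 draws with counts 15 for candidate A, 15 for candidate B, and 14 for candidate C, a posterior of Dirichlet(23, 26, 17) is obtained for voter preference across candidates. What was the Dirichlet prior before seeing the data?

For a Dirichlet(α) prior with multinomial counts c, the posterior is Dirichlet(α + c) componentwise.
Subtract each count from the matching posterior parameter: 23−15=8, 26−15=11, 17−14=3.

Dirichlet(8, 11, 3)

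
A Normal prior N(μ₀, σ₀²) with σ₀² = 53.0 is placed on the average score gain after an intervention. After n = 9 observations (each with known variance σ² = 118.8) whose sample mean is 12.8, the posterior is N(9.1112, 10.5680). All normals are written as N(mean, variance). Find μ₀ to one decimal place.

The posterior mean is a precision-weighted average: μ_n = (τ₀μ₀ + τ_data·x̄)/(τ₀+τ_data), with τ₀=1/σ₀² and τ_data=n/σ².
Here τ₀ = 1/53.0 = 0.018868 and τ_data = 9/118.8 = 0.075758, so τ_n = 0.094626.
Rearranging for μ₀: μ₀ = (μ_n·τ_n − τ_data·x̄)/τ₀ = (9.1112·0.094626 − 0.075758·12.8) / 0.018868 = -0.107546/0.018868 ≈ -5.7.

μ₀ = -5.7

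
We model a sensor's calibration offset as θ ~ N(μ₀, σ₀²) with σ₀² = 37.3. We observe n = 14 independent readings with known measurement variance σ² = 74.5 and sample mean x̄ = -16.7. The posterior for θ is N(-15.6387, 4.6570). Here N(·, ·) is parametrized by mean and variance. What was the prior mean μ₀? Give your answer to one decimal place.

With known observation variance, the Normal–Normal posterior has precision τ_n = τ₀ + n/σ² and mean μ_n = (τ₀μ₀ + (n/σ²)x̄)/τ_n.
Here τ₀ = 1/37.3 = 0.026810 and τ_data = 14/74.5 = 0.187919, so τ_n = 0.214729.
Rearranging for μ₀: μ₀ = (μ_n·τ_n − τ_data·x̄)/τ₀ = (-15.6387·0.214729 − 0.187919·-16.7) / 0.026810 = -0.219835/0.026810 ≈ -8.2.

μ₀ = -8.2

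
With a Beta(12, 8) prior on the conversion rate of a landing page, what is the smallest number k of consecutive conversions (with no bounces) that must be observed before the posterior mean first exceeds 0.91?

After k conversions and 0 bounces the posterior is Beta(12+k, 8), with mean (12+k)/(12+8+k).
Set (12+k)/(20+k) > 0.91 and solve: k > (0.91·20 − 12)/(1 − 0.91) = 68.889.
The smallest integer exceeding 68.889 is 69, and checking k=69: (81)/(89) = 0.9101 > 0.91.

k = 69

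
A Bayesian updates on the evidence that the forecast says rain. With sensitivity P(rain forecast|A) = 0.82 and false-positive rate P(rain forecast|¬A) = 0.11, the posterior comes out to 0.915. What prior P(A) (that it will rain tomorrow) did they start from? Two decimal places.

Bayes' rule in odds form gives O(A|E) = O(A)·[P(E|A)/P(E|¬A)], hence O(A) = O(A|E)/LR.
Posterior odds = 0.915/(1−0.915) = 10.7647. LR = 0.82/0.11 = 7.4545.
Prior odds = 10.7647/7.4545 = 1.4441, so P(A) = 1.4441/(1+1.4441) ≈ 0.59.

P(A) = 0.59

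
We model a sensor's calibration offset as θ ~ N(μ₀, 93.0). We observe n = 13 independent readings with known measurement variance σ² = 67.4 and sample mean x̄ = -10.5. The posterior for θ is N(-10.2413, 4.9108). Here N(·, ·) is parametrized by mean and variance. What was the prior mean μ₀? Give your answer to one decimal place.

μ₀ = -5.6

With known observation variance, the Normal–Normal posterior has precision τ_n = τ₀ + n/σ² and mean μ_n = (τ₀μ₀ + (n/σ²)x̄)/τ_n.
Here τ₀ = 1/93.0 = 0.010753 and τ_data = 13/67.4 = 0.192878, so τ_n = 0.203631.
Rearranging for μ₀: μ₀ = (μ_n·τ_n − τ_data·x̄)/τ₀ = (-10.2413·0.203631 − 0.192878·-10.5) / 0.010753 = -0.060227/0.010753 ≈ -5.6.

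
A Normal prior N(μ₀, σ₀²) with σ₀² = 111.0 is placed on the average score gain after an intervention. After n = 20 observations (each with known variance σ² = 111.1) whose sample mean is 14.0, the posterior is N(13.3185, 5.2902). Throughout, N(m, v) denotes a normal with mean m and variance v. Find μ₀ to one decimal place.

The posterior mean is a precision-weighted average: μ_n = (τ₀μ₀ + τ_data·x̄)/(τ₀+τ_data), with τ₀=1/σ₀² and τ_data=n/σ².
Here τ₀ = 1/111.0 = 0.009009 and τ_data = 20/111.1 = 0.180018, so τ_n = 0.189027.
Rearranging for μ₀: μ₀ = (μ_n·τ_n − τ_data·x̄)/τ₀ = (13.3185·0.189027 − 0.180018·14.0) / 0.009009 = -0.002696/0.009009 ≈ -0.3.

μ₀ = -0.3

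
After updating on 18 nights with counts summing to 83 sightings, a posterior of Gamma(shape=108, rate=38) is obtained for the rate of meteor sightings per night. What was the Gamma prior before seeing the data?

Gamma–Poisson conjugacy: posterior shape = α + Σxᵢ, posterior rate = β + n.
So α = 108 − 83 = 25 and β = 38 − 18 = 20.

Gamma(shape=25, rate=20)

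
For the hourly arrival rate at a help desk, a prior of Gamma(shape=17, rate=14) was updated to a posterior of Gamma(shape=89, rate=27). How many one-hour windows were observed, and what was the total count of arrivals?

n = 13 one-hour windows with total 72 arrivals

A Gamma(α, β) prior (rate parametrization) on a Poisson rate with n observations summing to S gives posterior Gamma(α+S, β+n).
Matching: Σxᵢ = 89 − 17 = 72 and n = 27 − 14 = 13.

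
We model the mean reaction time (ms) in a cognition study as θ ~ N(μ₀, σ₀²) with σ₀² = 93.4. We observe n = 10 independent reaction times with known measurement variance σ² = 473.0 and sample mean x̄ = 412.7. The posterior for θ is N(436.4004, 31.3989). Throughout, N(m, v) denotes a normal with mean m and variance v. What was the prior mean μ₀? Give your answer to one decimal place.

μ₀ = 483.2

The posterior mean is a precision-weighted average: μ_n = (τ₀μ₀ + τ_data·x̄)/(τ₀+τ_data), with τ₀=1/σ₀² and τ_data=n/σ².
Here τ₀ = 1/93.4 = 0.010707 and τ_data = 10/473.0 = 0.021142, so τ_n = 0.031849.
Rearranging for μ₀: μ₀ = (μ_n·τ_n − τ_data·x̄)/τ₀ = (436.4004·0.031849 − 0.021142·412.7) / 0.010707 = 5.173613/0.010707 ≈ 483.2.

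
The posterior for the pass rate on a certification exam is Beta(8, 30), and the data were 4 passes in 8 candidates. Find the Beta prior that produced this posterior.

Beta(4, 26)

Beta is conjugate to the binomial likelihood: posterior = Beta(α+s, β+f).
So α = 8 − 4 = 4 and β = 30 − 4 = 26.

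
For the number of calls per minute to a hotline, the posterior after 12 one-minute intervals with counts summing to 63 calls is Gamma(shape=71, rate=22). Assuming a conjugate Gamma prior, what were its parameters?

Gamma(shape=8, rate=10)

Gamma–Poisson conjugacy: posterior shape = α + Σxᵢ, posterior rate = β + n.
So α = 71 − 63 = 8 and β = 22 − 12 = 10.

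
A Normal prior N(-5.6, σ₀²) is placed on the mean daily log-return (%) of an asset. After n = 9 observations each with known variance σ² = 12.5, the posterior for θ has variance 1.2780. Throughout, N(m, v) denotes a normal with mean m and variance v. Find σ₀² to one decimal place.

σ₀² = 16.0

For the Normal–Normal model with known σ², precisions add: τ_n = τ₀ + n/σ².
So 1/σ₀² = 1/1.2780 − 9/12.5 = 0.782473 − 0.720000 = 0.062473.
Hence σ₀² = 1/0.062473 ≈ 16.0.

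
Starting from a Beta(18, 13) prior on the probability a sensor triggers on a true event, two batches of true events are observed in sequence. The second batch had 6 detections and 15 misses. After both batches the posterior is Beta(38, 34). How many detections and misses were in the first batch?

Because Beta–binomial updating is additive in the counts, the combined data contributed (α_post−α_prior, β_post−β_prior) successes and failures.
Total across both batches: 38−18=20 detections, 34−13=21 misses.
Subtract the second batch: 20−6=14 detections and 21−15=6 misses.

14 detections and 6 misses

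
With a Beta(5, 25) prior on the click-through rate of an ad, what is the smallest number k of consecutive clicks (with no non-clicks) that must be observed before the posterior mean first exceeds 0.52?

k = 23

After k clicks and 0 non-clicks the posterior is Beta(5+k, 25), with mean (5+k)/(5+25+k).
Set (5+k)/(30+k) > 0.52 and solve: k > (0.52·30 − 5)/(1 − 0.52) = 22.083.
The smallest integer exceeding 22.083 is 23, and checking k=23: (28)/(53) = 0.5283 > 0.52.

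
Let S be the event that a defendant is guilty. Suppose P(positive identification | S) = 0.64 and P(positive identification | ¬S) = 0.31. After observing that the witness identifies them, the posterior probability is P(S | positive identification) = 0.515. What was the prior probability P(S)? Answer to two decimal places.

P(S) = 0.34

In odds form, posterior odds = prior odds × likelihood ratio, so prior odds = posterior odds ÷ LR.
Posterior odds = 0.515/(1−0.515) = 1.0619. LR = 0.64/0.31 = 2.0645.
Prior odds = 1.0619/2.0645 = 0.5144, so P(S) = 0.5144/(1+0.5144) ≈ 0.34.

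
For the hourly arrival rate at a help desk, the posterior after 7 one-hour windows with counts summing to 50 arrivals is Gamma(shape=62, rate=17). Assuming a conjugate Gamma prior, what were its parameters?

Gamma–Poisson conjugacy: posterior shape = α + Σxᵢ, posterior rate = β + n.
So α = 62 − 50 = 12 and β = 17 − 7 = 10.

Gamma(shape=12, rate=10)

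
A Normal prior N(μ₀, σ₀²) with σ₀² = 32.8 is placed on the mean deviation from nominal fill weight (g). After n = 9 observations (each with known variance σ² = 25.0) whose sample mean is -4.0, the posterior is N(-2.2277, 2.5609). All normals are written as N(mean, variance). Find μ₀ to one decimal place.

With known observation variance, the Normal–Normal posterior has precision τ_n = τ₀ + n/σ² and mean μ_n = (τ₀μ₀ + (n/σ²)x̄)/τ_n.
Here τ₀ = 1/32.8 = 0.030488 and τ_data = 9/25.0 = 0.360000, so τ_n = 0.390488.
Rearranging for μ₀: μ₀ = (μ_n·τ_n − τ_data·x̄)/τ₀ = (-2.2277·0.390488 − 0.360000·-4.0) / 0.030488 = 0.570110/0.030488 ≈ 18.7.

μ₀ = 18.7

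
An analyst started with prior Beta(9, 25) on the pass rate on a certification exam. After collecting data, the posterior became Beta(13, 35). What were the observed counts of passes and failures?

Under Beta–binomial conjugacy the posterior parameters are (a+s, b+f).
So s = 13 − 9 = 4 and f = 35 − 25 = 10.

4 passes and 10 failures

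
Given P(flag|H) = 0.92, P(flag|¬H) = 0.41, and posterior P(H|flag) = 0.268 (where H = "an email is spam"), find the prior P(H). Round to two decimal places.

P(H) = 0.14

In odds form, posterior odds = prior odds × likelihood ratio, so prior odds = posterior odds ÷ LR.
Posterior odds = 0.268/(1−0.268) = 0.3661. LR = 0.92/0.41 = 2.2439.
Prior odds = 0.3661/2.2439 = 0.1632, so P(H) = 0.1632/(1+0.1632) ≈ 0.14.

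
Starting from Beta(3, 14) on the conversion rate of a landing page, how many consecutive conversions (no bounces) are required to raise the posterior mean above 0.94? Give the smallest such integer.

k = 217

After k conversions and 0 bounces the posterior is Beta(3+k, 14), with mean (3+k)/(3+14+k).
Set (3+k)/(17+k) > 0.94 and solve: k > (0.94·17 − 3)/(1 − 0.94) = 216.333.
The smallest integer exceeding 216.333 is 217.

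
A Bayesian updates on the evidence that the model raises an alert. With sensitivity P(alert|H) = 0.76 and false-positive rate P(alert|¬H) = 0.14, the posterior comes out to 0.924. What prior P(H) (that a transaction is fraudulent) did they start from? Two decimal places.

P(H) = 0.69

In odds form, posterior odds = prior odds × likelihood ratio, so prior odds = posterior odds ÷ LR.
Posterior odds = 0.924/(1−0.924) = 12.1579. LR = 0.76/0.14 = 5.4286.
Prior odds = 12.1579/5.4286 = 2.2396, so P(H) = 2.2396/(1+2.2396) ≈ 0.69.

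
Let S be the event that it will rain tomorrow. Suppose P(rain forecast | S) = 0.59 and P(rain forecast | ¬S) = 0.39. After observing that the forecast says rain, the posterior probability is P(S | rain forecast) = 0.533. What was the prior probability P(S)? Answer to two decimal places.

P(S) = 0.43

Bayes' rule in odds form gives O(S|E) = O(S)·[P(E|S)/P(E|¬S)], hence O(S) = O(S|E)/LR.
Posterior odds = 0.533/(1−0.533) = 1.1413. LR = 0.59/0.39 = 1.5128.
Prior odds = 1.1413/1.5128 = 0.7544, so P(S) = 0.7544/(1+0.7544) ≈ 0.43.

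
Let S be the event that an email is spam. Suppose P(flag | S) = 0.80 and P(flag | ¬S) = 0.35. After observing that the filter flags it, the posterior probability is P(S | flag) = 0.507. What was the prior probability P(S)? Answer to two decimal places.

Bayes' rule in odds form gives O(S|E) = O(S)·[P(E|S)/P(E|¬S)], hence O(S) = O(S|E)/LR.
Posterior odds = 0.507/(1−0.507) = 1.0284. LR = 0.80/0.35 = 2.2857.
Prior odds = 1.0284/2.2857 = 0.4499, so P(S) = 0.4499/(1+0.4499) ≈ 0.31.

P(S) = 0.31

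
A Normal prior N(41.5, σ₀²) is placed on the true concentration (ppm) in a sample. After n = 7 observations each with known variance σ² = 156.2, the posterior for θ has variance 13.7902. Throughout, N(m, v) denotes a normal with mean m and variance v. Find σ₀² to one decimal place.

σ₀² = 36.1

For the Normal–Normal model with known σ², precisions add: τ_n = τ₀ + n/σ².
So 1/σ₀² = 1/13.7902 − 7/156.2 = 0.072515 − 0.044814 = 0.027701.
Hence σ₀² = 1/0.027701 ≈ 36.1.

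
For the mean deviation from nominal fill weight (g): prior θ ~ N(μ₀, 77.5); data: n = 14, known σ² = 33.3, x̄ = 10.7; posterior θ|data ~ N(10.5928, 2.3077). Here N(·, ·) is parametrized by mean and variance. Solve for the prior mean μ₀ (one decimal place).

μ₀ = 7.1

With known observation variance, the Normal–Normal posterior has precision τ_n = τ₀ + n/σ² and mean μ_n = (τ₀μ₀ + (n/σ²)x̄)/τ_n.
Here τ₀ = 1/77.5 = 0.012903 and τ_data = 14/33.3 = 0.420420, so τ_n = 0.433323.
Rearranging for μ₀: μ₀ = (μ_n·τ_n − τ_data·x̄)/τ₀ = (10.5928·0.433323 − 0.420420·10.7) / 0.012903 = 0.091610/0.012903 ≈ 7.1.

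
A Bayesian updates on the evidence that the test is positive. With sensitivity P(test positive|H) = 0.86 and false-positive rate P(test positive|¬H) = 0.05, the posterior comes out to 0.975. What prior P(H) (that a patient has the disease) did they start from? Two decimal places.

P(H) = 0.69

Bayes' rule in odds form gives O(H|E) = O(H)·[P(E|H)/P(E|¬H)], hence O(H) = O(H|E)/LR.
Posterior odds = 0.975/(1−0.975) = 39.0000. LR = 0.86/0.05 = 17.2000.
Prior odds = 39.0000/17.2000 = 2.2674, so P(H) = 2.2674/(1+2.2674) ≈ 0.69.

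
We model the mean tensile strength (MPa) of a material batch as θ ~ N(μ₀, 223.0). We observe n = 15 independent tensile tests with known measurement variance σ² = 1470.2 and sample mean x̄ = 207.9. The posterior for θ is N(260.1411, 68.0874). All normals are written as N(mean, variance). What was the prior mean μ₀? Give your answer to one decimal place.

The posterior mean is a precision-weighted average: μ_n = (τ₀μ₀ + τ_data·x̄)/(τ₀+τ_data), with τ₀=1/σ₀² and τ_data=n/σ².
Here τ₀ = 1/223.0 = 0.004484 and τ_data = 15/1470.2 = 0.010203, so τ_n = 0.014687.
Rearranging for μ₀: μ₀ = (μ_n·τ_n − τ_data·x̄)/τ₀ = (260.1411·0.014687 − 0.010203·207.9) / 0.004484 = 1.699489/0.004484 ≈ 379.0.

μ₀ = 379.0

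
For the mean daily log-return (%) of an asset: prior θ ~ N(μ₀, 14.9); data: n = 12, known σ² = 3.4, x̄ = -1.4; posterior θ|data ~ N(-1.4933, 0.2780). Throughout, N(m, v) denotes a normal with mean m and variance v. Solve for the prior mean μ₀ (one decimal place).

The posterior mean is a precision-weighted average: μ_n = (τ₀μ₀ + τ_data·x̄)/(τ₀+τ_data), with τ₀=1/σ₀² and τ_data=n/σ².
Here τ₀ = 1/14.9 = 0.067114 and τ_data = 12/3.4 = 3.529412, so τ_n = 3.596526.
Rearranging for μ₀: μ₀ = (μ_n·τ_n − τ_data·x̄)/τ₀ = (-1.4933·3.596526 − 3.529412·-1.4) / 0.067114 = -0.429515/0.067114 ≈ -6.4.

μ₀ = -6.4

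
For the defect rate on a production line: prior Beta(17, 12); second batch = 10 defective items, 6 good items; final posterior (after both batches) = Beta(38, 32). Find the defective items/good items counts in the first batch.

11 defective items and 14 good items

Because Beta–binomial updating is additive in the counts, the combined data contributed (α_post−α_prior, β_post−β_prior) successes and failures.
Total across both batches: 38−17=21 defective items, 32−12=20 good items.
Subtract the second batch: 21−10=11 defective items and 20−6=14 good items.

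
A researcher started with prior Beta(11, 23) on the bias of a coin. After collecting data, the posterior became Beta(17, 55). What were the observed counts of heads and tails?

6 heads and 32 tails

Under Beta–binomial conjugacy the posterior parameters are (α+s, β+f).
Match parameters: s=17−11=6, f=55−23=32.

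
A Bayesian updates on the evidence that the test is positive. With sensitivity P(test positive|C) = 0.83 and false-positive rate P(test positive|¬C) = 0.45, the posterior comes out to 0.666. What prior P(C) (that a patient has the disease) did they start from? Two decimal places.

P(C) = 0.52

Bayes' rule in odds form gives O(C|E) = O(C)·[P(E|C)/P(E|¬C)], hence O(C) = O(C|E)/LR.
Posterior odds = 0.666/(1−0.666) = 1.9940. LR = 0.83/0.45 = 1.8444.
Prior odds = 1.9940/1.8444 = 1.0811, so P(C) = 1.0811/(1+1.0811) ≈ 0.52.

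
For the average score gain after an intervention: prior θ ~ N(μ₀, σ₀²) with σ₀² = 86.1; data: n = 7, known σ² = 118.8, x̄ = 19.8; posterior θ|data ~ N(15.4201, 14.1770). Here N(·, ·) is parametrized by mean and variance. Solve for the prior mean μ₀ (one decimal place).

μ₀ = -6.8

The posterior mean is a precision-weighted average: μ_n = (τ₀μ₀ + τ_data·x̄)/(τ₀+τ_data), with τ₀=1/σ₀² and τ_data=n/σ².
Here τ₀ = 1/86.1 = 0.011614 and τ_data = 7/118.8 = 0.058923, so τ_n = 0.070537.
Rearranging for μ₀: μ₀ = (μ_n·τ_n − τ_data·x̄)/τ₀ = (15.4201·0.070537 − 0.058923·19.8) / 0.011614 = -0.078988/0.011614 ≈ -6.8.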